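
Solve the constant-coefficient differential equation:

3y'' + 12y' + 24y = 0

Characteristic equation: 3r² + 12r + 24 = 0
Divide by 3: r² + 4r + 8 = 0
Roots: r = -2 ± 2i (complex conjugates)
General solution: y = e^(-2x)(C₁cos(2x) + C₂sin(2x))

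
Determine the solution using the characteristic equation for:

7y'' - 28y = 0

Characteristic equation: 7r² - 28 = 0
Divide by 7: r² - 4 = 0
Roots: r = 2, -2 (distinct real)
General solution: y = C₁e^(2x) + C₂e^(-2x)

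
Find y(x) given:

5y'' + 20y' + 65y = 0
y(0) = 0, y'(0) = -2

General solution: y = e^(-2x)(C₁cos(3x) + C₂sin(3x))
Complex roots r = -2 ± 3i
Applying ICs: C₁ = 0, C₂ = -2/3
Particular solution: y = e^(-2x)(-(2/3)sin(3x))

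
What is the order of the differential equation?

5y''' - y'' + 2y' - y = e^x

The order is 3 (highest derivative is of order 3).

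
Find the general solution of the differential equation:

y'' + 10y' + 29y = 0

Characteristic equation: r² + 10r + 29 = 0
Roots: r = -5 ± 2i (complex conjugates)
General solution: y = e^(-5x)(C₁cos(2x) + C₂sin(2x))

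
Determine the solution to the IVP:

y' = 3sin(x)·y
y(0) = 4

General solution: y = Ce^(-3cos(x))
Applying IC y(0) = 4:
Particular solution: y = 4e^(3(1-cos(x)))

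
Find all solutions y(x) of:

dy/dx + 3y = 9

Using integrating factor method:

General solution: y = 3 + Ce^(-3x)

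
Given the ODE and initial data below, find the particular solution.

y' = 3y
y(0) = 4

General solution: y = Ce^(3x)
Applying IC y(0) = 4:
Particular solution: y = 4e^(3x)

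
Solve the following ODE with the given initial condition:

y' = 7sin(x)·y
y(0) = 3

General solution: y = Ce^(-7cos(x))
Applying IC y(0) = 3:
Particular solution: y = 3e^(7(1-cos(x)))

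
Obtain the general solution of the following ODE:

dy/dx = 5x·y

Separating variables and integrating:
ln|y| = 5x^2/2 + C

General solution: y = Ce^(5x^2/2)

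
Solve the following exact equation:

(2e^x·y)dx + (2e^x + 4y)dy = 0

Verify exactness: ∂M/∂y = ∂N/∂x ✓
Find F(x,y) such that ∂F/∂x = M, ∂F/∂y = N
Solution: 2e^x·y + 2y² = C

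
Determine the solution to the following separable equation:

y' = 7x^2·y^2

Separating variables and integrating:
-1/y = 7x^3/3 + C

General solution: y^-1 = (-7/3)x^3 + C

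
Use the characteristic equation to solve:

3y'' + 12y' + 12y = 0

Characteristic equation: 3r² + 12r + 12 = 0
Divide by 3: r² + 4r + 4 = 0
Factored: (r + 2)² = 0
Repeated root: r = -2
General solution: y = (C₁ + C₂x)e^(-2x)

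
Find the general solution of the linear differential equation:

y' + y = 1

Using integrating factor method:

General solution: y = 1 + Ce^(-x)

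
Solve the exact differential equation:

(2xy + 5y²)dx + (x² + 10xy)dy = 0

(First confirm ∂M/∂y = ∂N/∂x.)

Verify exactness: ∂M/∂y = ∂N/∂x ✓
Find F(x,y) such that ∂F/∂x = M, ∂F/∂y = N
Solution: x²y + 5xy² = C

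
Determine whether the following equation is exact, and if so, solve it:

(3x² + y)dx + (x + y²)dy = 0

Verify exactness: ∂M/∂y = ∂N/∂x ✓
Find F(x,y) such that ∂F/∂x = M, ∂F/∂y = N
Solution: x³ + xy + y³/3 = C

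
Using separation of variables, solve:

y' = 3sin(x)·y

Separating variables and integrating:
ln|y| = -3cos(x) + C

General solution: y = Ce^(-3cos(x))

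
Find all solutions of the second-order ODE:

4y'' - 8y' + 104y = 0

Characteristic equation: 4r² - 8r + 104 = 0
Divide by 4: r² - 2r + 26 = 0
Roots: r = 1 ± 5i (complex conjugates)
General solution: y = e^x(C₁cos(5x) + C₂sin(5x))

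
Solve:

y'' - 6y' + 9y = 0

Characteristic equation: r² - 6r + 9 = 0
Factored: (r - 3)² = 0
Repeated root: r = 3
General solution: y = (C₁ + C₂x)e^(3x)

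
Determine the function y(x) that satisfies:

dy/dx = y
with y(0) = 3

General solution: y = Ce^x
Applying IC y(0) = 3:
Particular solution: y = 3e^x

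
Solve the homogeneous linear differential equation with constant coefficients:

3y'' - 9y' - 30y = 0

Characteristic equation: 3r² - 9r - 30 = 0
Divide by 3: r² - 3r - 10 = 0
Roots: r = 5, -2 (distinct real)
General solution: y = C₁e^(5x) + C₂e^(-2x)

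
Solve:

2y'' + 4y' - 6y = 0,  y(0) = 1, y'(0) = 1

General solution: y = C₁e^x + C₂e^(-3x)
Applying ICs: C₁ = 1, C₂ = 0
Particular solution: y = e^x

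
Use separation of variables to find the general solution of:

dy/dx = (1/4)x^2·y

Separating variables and integrating:
ln|y| = x^3/12 + C

General solution: y = Ce^(x^3/12)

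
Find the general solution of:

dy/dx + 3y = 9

Using integrating factor method:

General solution: y = 3 + Ce^(-3x)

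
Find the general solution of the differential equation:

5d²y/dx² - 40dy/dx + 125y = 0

Characteristic equation: 5r² - 40r + 125 = 0
Divide by 5: r² - 8r + 25 = 0
Roots: r = 4 ± 3i (complex conjugates)
General solution: y = e^(4x)(C₁cos(3x) + C₂sin(3x))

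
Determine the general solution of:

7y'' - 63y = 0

Characteristic equation: 7r² - 63 = 0
Divide by 7: r² - 9 = 0
Roots: r = 3, -3 (distinct real)
General solution: y = C₁e^(3x) + C₂e^(-3x)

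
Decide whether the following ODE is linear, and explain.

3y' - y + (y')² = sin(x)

Nonlinear ((y')² term)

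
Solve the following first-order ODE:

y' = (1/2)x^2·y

Separating variables and integrating:
ln|y| = x^3/6 + C

General solution: y = Ce^(x^3/6)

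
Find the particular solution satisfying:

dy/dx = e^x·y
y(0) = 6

General solution: y = Ce^(e^x)
Applying IC y(0) = 6:
Particular solution: y = 6e^(e^x - 1)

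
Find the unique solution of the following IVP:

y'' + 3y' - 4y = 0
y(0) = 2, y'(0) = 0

General solution: y = C₁e^x + C₂e^(-4x)
Applying ICs: C₁ = 8/5, C₂ = 2/5
Particular solution: y = (8/5)e^x + (2/5)e^(-4x)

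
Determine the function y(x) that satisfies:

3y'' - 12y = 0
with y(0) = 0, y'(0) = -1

General solution: y = C₁e^(2x) + C₂e^(-2x)
Applying ICs: C₁ = -1/4, C₂ = 1/4
Particular solution: y = -(1/4)e^(2x) + (1/4)e^(-2x)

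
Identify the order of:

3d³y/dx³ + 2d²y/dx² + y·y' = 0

The order is 3 (highest derivative is of order 3).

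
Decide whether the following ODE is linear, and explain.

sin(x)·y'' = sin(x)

Linear (y and its derivatives appear to the first power only, no products of y terms)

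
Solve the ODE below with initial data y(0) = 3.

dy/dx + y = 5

General solution: y = 5 + Ce^(-x)
Applying y(0) = 3: C = 3 - 5 = -2
Particular solution: y = 5 - 2e^(-x)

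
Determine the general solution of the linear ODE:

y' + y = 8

Using integrating factor method:

General solution: y = 8 + Ce^(-x)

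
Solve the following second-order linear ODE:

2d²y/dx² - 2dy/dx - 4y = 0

Characteristic equation: 2r² - 2r - 4 = 0
Divide by 2: r² - r - 2 = 0
Roots: r = 2, -1 (distinct real)
General solution: y = C₁e^(2x) + C₂e^(-x)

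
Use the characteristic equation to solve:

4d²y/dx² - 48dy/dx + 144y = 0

Characteristic equation: 4r² - 48r + 144 = 0
Divide by 4: r² - 12r + 36 = 0
Factored: (r - 6)² = 0
Repeated root: r = 6
General solution: y = (C₁ + C₂x)e^(6x)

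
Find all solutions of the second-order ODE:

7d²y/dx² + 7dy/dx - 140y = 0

Characteristic equation: 7r² + 7r - 140 = 0
Divide by 7: r² + r - 20 = 0
Roots: r = 4, -5 (distinct real)
General solution: y = C₁e^(4x) + C₂e^(-5x)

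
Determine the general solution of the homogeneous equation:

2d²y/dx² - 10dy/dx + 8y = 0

Characteristic equation: 2r² - 10r + 8 = 0
Divide by 2: r² - 5r + 4 = 0
Roots: r = 4, 1 (distinct real)
General solution: y = C₁e^(4x) + C₂e^x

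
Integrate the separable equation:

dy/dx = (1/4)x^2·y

Separating variables and integrating:
ln|y| = x^3/12 + C

General solution: y = Ce^(x^3/12)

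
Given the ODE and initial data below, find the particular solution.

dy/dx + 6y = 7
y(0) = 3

General solution: y = 7/6 + Ce^(-6x)
Applying y(0) = 3: C = 3 - 7/6 = 11/6
Particular solution: y = 7/6 + (11/6)e^(-6x)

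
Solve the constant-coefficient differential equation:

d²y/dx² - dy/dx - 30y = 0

Characteristic equation: r² - r - 30 = 0
Roots: r = 6, -5 (distinct real)
General solution: y = C₁e^(6x) + C₂e^(-5x)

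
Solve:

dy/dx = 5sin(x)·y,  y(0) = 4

General solution: y = Ce^(-5cos(x))
Applying IC y(0) = 4:
Particular solution: y = 4e^(5(1-cos(x)))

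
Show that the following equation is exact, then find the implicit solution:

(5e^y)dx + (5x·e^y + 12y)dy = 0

Verify exactness: ∂M/∂y = ∂N/∂x ✓
Find F(x,y) such that ∂F/∂x = M, ∂F/∂y = N
Solution: 5x·e^y + 6y² = C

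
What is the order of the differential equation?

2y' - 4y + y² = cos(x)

The order is 1 (highest derivative is of order 1).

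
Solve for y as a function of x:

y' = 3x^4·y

Separating variables and integrating:
ln|y| = 3x^5/5 + C

General solution: y = Ce^(3x^5/5)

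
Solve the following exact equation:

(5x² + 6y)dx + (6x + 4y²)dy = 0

Verify exactness: ∂M/∂y = ∂N/∂x ✓
Find F(x,y) such that ∂F/∂x = M, ∂F/∂y = N
Solution: 5x³/3 + 6xy + 4y³/3 = C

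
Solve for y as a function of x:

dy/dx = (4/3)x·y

Separating variables and integrating:
ln|y| = 2x^2/3 + C

General solution: y = Ce^(2x^2/3)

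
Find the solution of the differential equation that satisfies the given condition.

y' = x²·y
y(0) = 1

General solution: y = Ce^(x³/3)
Applying IC y(0) = 1:
Particular solution: y = e^(x³/3)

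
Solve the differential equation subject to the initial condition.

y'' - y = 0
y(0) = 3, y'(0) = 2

General solution: y = C₁e^x + C₂e^(-x)
Applying ICs: C₁ = 5/2, C₂ = 1/2
Particular solution: y = (5/2)e^x + (1/2)e^(-x)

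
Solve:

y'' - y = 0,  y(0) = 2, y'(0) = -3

General solution: y = C₁e^x + C₂e^(-x)
Applying ICs: C₁ = -1/2, C₂ = 5/2
Particular solution: y = -(1/2)e^x + (5/2)e^(-x)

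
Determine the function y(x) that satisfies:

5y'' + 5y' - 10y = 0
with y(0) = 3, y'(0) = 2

General solution: y = C₁e^x + C₂e^(-2x)
Applying ICs: C₁ = 8/3, C₂ = 1/3
Particular solution: y = (8/3)e^x + (1/3)e^(-2x)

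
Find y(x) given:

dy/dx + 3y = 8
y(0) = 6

General solution: y = 8/3 + Ce^(-3x)
Applying y(0) = 6: C = 6 - 8/3 = 10/3
Particular solution: y = 8/3 + (10/3)e^(-3x)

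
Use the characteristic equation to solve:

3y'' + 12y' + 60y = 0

Characteristic equation: 3r² + 12r + 60 = 0
Divide by 3: r² + 4r + 20 = 0
Roots: r = -2 ± 4i (complex conjugates)
General solution: y = e^(-2x)(C₁cos(4x) + C₂sin(4x))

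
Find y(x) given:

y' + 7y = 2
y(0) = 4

General solution: y = 2/7 + Ce^(-7x)
Applying y(0) = 4: C = 4 - 2/7 = 26/7
Particular solution: y = 2/7 + (26/7)e^(-7x)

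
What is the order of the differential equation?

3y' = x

The order is 1 (highest derivative is of order 1).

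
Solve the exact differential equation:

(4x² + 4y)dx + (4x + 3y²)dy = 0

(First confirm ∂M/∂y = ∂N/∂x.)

Verify exactness: ∂M/∂y = ∂N/∂x ✓
Find F(x,y) such that ∂F/∂x = M, ∂F/∂y = N
Solution: 4x³/3 + 4xy + y³ = C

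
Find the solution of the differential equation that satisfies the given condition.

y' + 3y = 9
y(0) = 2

General solution: y = 3 + Ce^(-3x)
Applying y(0) = 2: C = 2 - 3 = -1
Particular solution: y = 3 - e^(-3x)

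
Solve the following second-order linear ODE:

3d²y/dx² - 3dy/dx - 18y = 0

Characteristic equation: 3r² - 3r - 18 = 0
Divide by 3: r² - r - 6 = 0
Roots: r = 3, -2 (distinct real)
General solution: y = C₁e^(3x) + C₂e^(-2x)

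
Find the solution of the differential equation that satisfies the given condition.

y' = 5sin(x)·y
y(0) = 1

General solution: y = Ce^(-5cos(x))
Applying IC y(0) = 1:
Particular solution: y = e^(5(1-cos(x)))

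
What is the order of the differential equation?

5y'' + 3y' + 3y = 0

The order is 2 (highest derivative is of order 2).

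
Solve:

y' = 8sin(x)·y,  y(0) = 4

General solution: y = Ce^(-8cos(x))
Applying IC y(0) = 4:
Particular solution: y = 4e^(8(1-cos(x)))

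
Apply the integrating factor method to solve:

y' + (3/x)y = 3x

Using integrating factor method:

General solution: y = (3/5)x^2 + Cx^(-3)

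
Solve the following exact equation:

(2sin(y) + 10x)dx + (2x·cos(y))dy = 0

Verify exactness: ∂M/∂y = ∂N/∂x ✓
Find F(x,y) such that ∂F/∂x = M, ∂F/∂y = N
Solution: 2x·sin(y) + 5x² = C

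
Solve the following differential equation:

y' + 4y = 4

Using integrating factor method:

General solution: y = 1 + Ce^(-4x)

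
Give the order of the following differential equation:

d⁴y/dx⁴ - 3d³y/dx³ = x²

The order is 4 (highest derivative is of order 4).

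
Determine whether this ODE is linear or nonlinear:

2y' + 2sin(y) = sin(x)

Nonlinear (sin(y) is nonlinear in y)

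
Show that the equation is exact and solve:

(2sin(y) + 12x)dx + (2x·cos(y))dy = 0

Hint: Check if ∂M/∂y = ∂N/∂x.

Verify exactness: ∂M/∂y = ∂N/∂x ✓
Find F(x,y) such that ∂F/∂x = M, ∂F/∂y = N
Solution: 2x·sin(y) + 6x² = C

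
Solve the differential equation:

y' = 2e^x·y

Separating variables and integrating:
ln|y| = 2e^x + C

General solution: y = Ce^(2e^x)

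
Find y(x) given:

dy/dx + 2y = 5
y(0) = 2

General solution: y = 5/2 + Ce^(-2x)
Applying y(0) = 2: C = 2 - 5/2 = -1/2
Particular solution: y = 5/2 - (1/2)e^(-2x)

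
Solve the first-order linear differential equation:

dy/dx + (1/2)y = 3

Using integrating factor method:

General solution: y = 6 + Ce^(-x/2)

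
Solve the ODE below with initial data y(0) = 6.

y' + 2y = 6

General solution: y = 3 + Ce^(-2x)
Applying y(0) = 6: C = 6 - 3 = 3
Particular solution: y = 3 + 3e^(-2x)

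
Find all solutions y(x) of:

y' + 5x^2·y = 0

Using integrating factor method:

General solution: y = Ce^(-5x^3/3)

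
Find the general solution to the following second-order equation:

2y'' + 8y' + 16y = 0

Characteristic equation: 2r² + 8r + 16 = 0
Divide by 2: r² + 4r + 8 = 0
Roots: r = -2 ± 2i (complex conjugates)
General solution: y = e^(-2x)(C₁cos(2x) + C₂sin(2x))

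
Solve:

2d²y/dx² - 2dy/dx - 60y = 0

Characteristic equation: 2r² - 2r - 60 = 0
Divide by 2: r² - r - 30 = 0
Roots: r = 6, -5 (distinct real)
General solution: y = C₁e^(6x) + C₂e^(-5x)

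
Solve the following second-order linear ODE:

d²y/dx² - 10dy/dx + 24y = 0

Characteristic equation: r² - 10r + 24 = 0
Roots: r = 4, 6 (distinct real)
General solution: y = C₁e^(4x) + C₂e^(6x)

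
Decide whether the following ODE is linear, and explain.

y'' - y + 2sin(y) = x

Nonlinear (sin(y) is nonlinear in y)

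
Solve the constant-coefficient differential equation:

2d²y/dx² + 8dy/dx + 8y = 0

Characteristic equation: 2r² + 8r + 8 = 0
Divide by 2: r² + 4r + 4 = 0
Factored: (r + 2)² = 0
Repeated root: r = -2
General solution: y = (C₁ + C₂x)e^(-2x)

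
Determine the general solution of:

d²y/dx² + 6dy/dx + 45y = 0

Characteristic equation: r² + 6r + 45 = 0
Roots: r = -3 ± 6i (complex conjugates)
General solution: y = e^(-3x)(C₁cos(6x) + C₂sin(6x))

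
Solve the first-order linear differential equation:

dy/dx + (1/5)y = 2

Using integrating factor method:

General solution: y = 10 + Ce^(-x/5)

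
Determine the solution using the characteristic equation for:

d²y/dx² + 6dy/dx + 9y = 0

Characteristic equation: r² + 6r + 9 = 0
Factored: (r + 3)² = 0
Repeated root: r = -3
General solution: y = (C₁ + C₂x)e^(-3x)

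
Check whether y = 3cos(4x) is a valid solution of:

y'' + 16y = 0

Verification:
y'' = -48cos(4x)
y'' + 16y = 0 ✓

Yes, it is a solution.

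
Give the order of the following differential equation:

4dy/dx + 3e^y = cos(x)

The order is 1 (highest derivative is of order 1).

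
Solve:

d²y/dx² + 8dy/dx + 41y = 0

Characteristic equation: r² + 8r + 41 = 0
Roots: r = -4 ± 5i (complex conjugates)
General solution: y = e^(-4x)(C₁cos(5x) + C₂sin(5x))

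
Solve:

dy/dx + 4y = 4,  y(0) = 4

General solution: y = 1 + Ce^(-4x)
Applying y(0) = 4: C = 4 - 1 = 3
Particular solution: y = 1 + 3e^(-4x)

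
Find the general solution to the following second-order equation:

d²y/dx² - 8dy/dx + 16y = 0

Characteristic equation: r² - 8r + 16 = 0
Factored: (r - 4)² = 0
Repeated root: r = 4
General solution: y = (C₁ + C₂x)e^(4x)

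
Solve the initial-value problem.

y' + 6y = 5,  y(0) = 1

General solution: y = 5/6 + Ce^(-6x)
Applying y(0) = 1: C = 1 - 5/6 = 1/6
Particular solution: y = 5/6 + (1/6)e^(-6x)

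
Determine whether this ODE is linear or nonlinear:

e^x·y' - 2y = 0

Linear (y and its derivatives appear to the first power only, no products of y terms)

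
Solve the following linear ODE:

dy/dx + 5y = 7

Using integrating factor method:

General solution: y = 7/5 + Ce^(-5x)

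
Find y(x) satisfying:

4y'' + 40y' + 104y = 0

Characteristic equation: 4r² + 40r + 104 = 0
Divide by 4: r² + 10r + 26 = 0
Roots: r = -5 ± i (complex conjugates)
General solution: y = e^(-5x)(C₁cos(x) + C₂sin(x))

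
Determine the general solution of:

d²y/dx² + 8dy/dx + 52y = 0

Characteristic equation: r² + 8r + 52 = 0
Roots: r = -4 ± 6i (complex conjugates)
General solution: y = e^(-4x)(C₁cos(6x) + C₂sin(6x))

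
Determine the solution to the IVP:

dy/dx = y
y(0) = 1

General solution: y = Ce^x
Applying IC y(0) = 1:
Particular solution: y = e^x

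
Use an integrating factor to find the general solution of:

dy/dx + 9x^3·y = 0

Using integrating factor method:

General solution: y = Ce^(-9x^4/4)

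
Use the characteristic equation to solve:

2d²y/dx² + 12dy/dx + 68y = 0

Characteristic equation: 2r² + 12r + 68 = 0
Divide by 2: r² + 6r + 34 = 0
Roots: r = -3 ± 5i (complex conjugates)
General solution: y = e^(-3x)(C₁cos(5x) + C₂sin(5x))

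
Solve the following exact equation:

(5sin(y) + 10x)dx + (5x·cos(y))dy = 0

Verify exactness: ∂M/∂y = ∂N/∂x ✓
Find F(x,y) such that ∂F/∂x = M, ∂F/∂y = N
Solution: 5x·sin(y) + 5x² = C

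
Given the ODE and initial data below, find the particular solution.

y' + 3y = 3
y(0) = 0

General solution: y = 1 + Ce^(-3x)
Applying y(0) = 0: C = 0 - 1 = -1
Particular solution: y = 1 - e^(-3x)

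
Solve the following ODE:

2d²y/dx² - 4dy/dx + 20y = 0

Characteristic equation: 2r² - 4r + 20 = 0
Divide by 2: r² - 2r + 10 = 0
Roots: r = 1 ± 3i (complex conjugates)
General solution: y = e^x(C₁cos(3x) + C₂sin(3x))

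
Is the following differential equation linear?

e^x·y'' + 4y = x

Yes. Linear (y and its derivatives appear to the first power only, no products of y terms)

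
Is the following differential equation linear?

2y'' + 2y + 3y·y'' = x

No. Nonlinear (y·y'' term)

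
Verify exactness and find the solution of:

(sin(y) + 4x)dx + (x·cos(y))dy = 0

Verify exactness: ∂M/∂y = ∂N/∂x ✓
Find F(x,y) such that ∂F/∂x = M, ∂F/∂y = N
Solution: x·sin(y) + 2x² = C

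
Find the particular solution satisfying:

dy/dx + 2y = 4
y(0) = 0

General solution: y = 2 + Ce^(-2x)
Applying y(0) = 0: C = 0 - 2 = -2
Particular solution: y = 2 - 2e^(-2x)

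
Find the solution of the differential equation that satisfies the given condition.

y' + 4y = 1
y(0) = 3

General solution: y = 1/4 + Ce^(-4x)
Applying y(0) = 3: C = 3 - 1/4 = 11/4
Particular solution: y = 1/4 + (11/4)e^(-4x)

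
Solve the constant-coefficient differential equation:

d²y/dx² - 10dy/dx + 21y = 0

Characteristic equation: r² - 10r + 21 = 0
Roots: r = 3, 7 (distinct real)
General solution: y = C₁e^(3x) + C₂e^(7x)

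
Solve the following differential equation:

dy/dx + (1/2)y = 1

Using integrating factor method:

General solution: y = 2 + Ce^(-x/2)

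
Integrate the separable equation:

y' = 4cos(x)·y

Separating variables and integrating:
ln|y| = 4sin(x) + C

General solution: y = Ce^(4sin(x))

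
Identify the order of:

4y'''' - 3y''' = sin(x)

The order is 4 (highest derivative is of order 4).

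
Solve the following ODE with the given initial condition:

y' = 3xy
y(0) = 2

General solution: y = Ce^(3x²/2)
Applying IC y(0) = 2:
Particular solution: y = 2e^(3x²/2)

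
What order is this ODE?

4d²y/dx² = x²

The order is 2 (highest derivative is of order 2).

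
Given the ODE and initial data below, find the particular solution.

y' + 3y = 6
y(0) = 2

General solution: y = 2 + Ce^(-3x)
Applying y(0) = 2: C = 2 - 2 = 0
Particular solution: y = 2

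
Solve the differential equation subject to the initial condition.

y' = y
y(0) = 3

General solution: y = Ce^x
Applying IC y(0) = 3:
Particular solution: y = 3e^x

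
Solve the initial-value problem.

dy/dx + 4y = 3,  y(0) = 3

General solution: y = 3/4 + Ce^(-4x)
Applying y(0) = 3: C = 3 - 3/4 = 9/4
Particular solution: y = 3/4 + (9/4)e^(-4x)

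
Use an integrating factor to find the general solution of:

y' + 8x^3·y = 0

Using integrating factor method:

General solution: y = Ce^(-2x^4)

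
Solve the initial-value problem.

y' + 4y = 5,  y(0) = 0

General solution: y = 5/4 + Ce^(-4x)
Applying y(0) = 0: C = 0 - 5/4 = -5/4
Particular solution: y = 5/4 - (5/4)e^(-4x)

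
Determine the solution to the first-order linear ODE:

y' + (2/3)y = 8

Using integrating factor method:

General solution: y = 12 + Ce^(-2x/3)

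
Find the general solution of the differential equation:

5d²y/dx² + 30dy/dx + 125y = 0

Characteristic equation: 5r² + 30r + 125 = 0
Divide by 5: r² + 6r + 25 = 0
Roots: r = -3 ± 4i (complex conjugates)
General solution: y = e^(-3x)(C₁cos(4x) + C₂sin(4x))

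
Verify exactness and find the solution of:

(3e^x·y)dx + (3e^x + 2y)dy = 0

Verify exactness: ∂M/∂y = ∂N/∂x ✓
Find F(x,y) such that ∂F/∂x = M, ∂F/∂y = N
Solution: 3e^x·y + y² = C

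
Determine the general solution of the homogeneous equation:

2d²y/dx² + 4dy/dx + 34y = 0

Characteristic equation: 2r² + 4r + 34 = 0
Divide by 2: r² + 2r + 17 = 0
Roots: r = -1 ± 4i (complex conjugates)
General solution: y = e^(-x)(C₁cos(4x) + C₂sin(4x))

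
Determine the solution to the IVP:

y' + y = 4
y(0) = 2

General solution: y = 4 + Ce^(-x)
Applying y(0) = 2: C = 2 - 4 = -2
Particular solution: y = 4 - 2e^(-x)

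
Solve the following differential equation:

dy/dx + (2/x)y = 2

Using integrating factor method:

General solution: y = (2/3)x + Cx^(-2)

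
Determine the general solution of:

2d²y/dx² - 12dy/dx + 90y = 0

Characteristic equation: 2r² - 12r + 90 = 0
Divide by 2: r² - 6r + 45 = 0
Roots: r = 3 ± 6i (complex conjugates)
General solution: y = e^(3x)(C₁cos(6x) + C₂sin(6x))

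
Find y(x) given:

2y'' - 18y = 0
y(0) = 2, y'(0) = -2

General solution: y = C₁e^(3x) + C₂e^(-3x)
Applying ICs: C₁ = 2/3, C₂ = 4/3
Particular solution: y = (2/3)e^(3x) + (4/3)e^(-3x)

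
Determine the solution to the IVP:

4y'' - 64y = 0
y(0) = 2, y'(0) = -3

General solution: y = C₁e^(4x) + C₂e^(-4x)
Applying ICs: C₁ = 5/8, C₂ = 11/8
Particular solution: y = (5/8)e^(4x) + (11/8)e^(-4x)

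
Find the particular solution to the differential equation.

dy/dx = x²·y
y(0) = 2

General solution: y = Ce^(x³/3)
Applying IC y(0) = 2:
Particular solution: y = 2e^(x³/3)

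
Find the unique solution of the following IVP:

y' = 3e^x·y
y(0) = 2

General solution: y = Ce^(3e^x)
Applying IC y(0) = 2:
Particular solution: y = 2e^(3(e^x - 1))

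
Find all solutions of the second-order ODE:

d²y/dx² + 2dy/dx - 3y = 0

Characteristic equation: r² + 2r - 3 = 0
Roots: r = 1, -3 (distinct real)
General solution: y = C₁e^x + C₂e^(-3x)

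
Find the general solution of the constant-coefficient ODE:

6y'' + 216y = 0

Characteristic equation: 6r² + 216 = 0
Divide by 6: r² + 36 = 0
Roots: r = ±6i (complex conjugates)
General solution: y = C₁cos(6x) + C₂sin(6x)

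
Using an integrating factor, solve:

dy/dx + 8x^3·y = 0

Using integrating factor method:

General solution: y = Ce^(-2x^4)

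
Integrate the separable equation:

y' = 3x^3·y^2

Separating variables and integrating:
-1/y = 3x^4/4 + C

General solution: y^-1 = (-3/4)x^4 + C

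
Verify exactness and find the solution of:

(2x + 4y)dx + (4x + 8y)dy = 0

Verify exactness: ∂M/∂y = ∂N/∂x ✓
Find F(x,y) such that ∂F/∂x = M, ∂F/∂y = N
Solution: x² + 4xy + 4y² = C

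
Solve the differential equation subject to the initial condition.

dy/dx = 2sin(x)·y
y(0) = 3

General solution: y = Ce^(-2cos(x))
Applying IC y(0) = 3:
Particular solution: y = 3e^(2(1-cos(x)))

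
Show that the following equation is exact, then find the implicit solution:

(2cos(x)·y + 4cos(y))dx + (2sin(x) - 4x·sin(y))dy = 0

Verify exactness: ∂M/∂y = ∂N/∂x ✓
Find F(x,y) such that ∂F/∂x = M, ∂F/∂y = N
Solution: 2sin(x)·y + 4x·cos(y) = C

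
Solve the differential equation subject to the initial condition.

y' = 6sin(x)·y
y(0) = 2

General solution: y = Ce^(-6cos(x))
Applying IC y(0) = 2:
Particular solution: y = 2e^(6(1-cos(x)))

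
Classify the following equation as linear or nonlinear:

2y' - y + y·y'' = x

Nonlinear (y·y'' term)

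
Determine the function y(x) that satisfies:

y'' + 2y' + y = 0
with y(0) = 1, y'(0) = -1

General solution: y = (C₁ + C₂x)e^(-x)
Repeated root r = -1
Applying ICs: C₁ = 1, C₂ = 0
Particular solution: y = e^(-x)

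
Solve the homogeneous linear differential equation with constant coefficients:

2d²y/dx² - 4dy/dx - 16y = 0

Characteristic equation: 2r² - 4r - 16 = 0
Divide by 2: r² - 2r - 8 = 0
Roots: r = 4, -2 (distinct real)
General solution: y = C₁e^(4x) + C₂e^(-2x)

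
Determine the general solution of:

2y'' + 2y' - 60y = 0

Characteristic equation: 2r² + 2r - 60 = 0
Divide by 2: r² + r - 30 = 0
Roots: r = 5, -6 (distinct real)
General solution: y = C₁e^(5x) + C₂e^(-6x)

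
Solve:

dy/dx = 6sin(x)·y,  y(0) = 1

General solution: y = Ce^(-6cos(x))
Applying IC y(0) = 1:
Particular solution: y = e^(6(1-cos(x)))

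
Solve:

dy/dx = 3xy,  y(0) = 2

General solution: y = Ce^(3x²/2)
Applying IC y(0) = 2:
Particular solution: y = 2e^(3x²/2)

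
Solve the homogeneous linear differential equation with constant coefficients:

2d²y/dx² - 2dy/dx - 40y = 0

Characteristic equation: 2r² - 2r - 40 = 0
Divide by 2: r² - r - 20 = 0
Roots: r = 5, -4 (distinct real)
General solution: y = C₁e^(5x) + C₂e^(-4x)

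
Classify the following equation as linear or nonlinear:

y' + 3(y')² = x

Nonlinear ((y')² term)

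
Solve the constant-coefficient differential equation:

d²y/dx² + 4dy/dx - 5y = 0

Characteristic equation: r² + 4r - 5 = 0
Roots: r = 1, -5 (distinct real)
General solution: y = C₁e^x + C₂e^(-5x)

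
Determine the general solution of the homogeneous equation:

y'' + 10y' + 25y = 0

Characteristic equation: r² + 10r + 25 = 0
Factored: (r + 5)² = 0
Repeated root: r = -5
General solution: y = (C₁ + C₂x)e^(-5x)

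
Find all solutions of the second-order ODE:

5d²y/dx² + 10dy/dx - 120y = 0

Characteristic equation: 5r² + 10r - 120 = 0
Divide by 5: r² + 2r - 24 = 0
Roots: r = 4, -6 (distinct real)
General solution: y = C₁e^(4x) + C₂e^(-6x)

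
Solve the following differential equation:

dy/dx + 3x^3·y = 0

Using integrating factor method:

General solution: y = Ce^(-3x^4/4)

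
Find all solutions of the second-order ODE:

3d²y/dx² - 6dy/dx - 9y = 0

Characteristic equation: 3r² - 6r - 9 = 0
Divide by 3: r² - 2r - 3 = 0
Roots: r = 3, -1 (distinct real)
General solution: y = C₁e^(3x) + C₂e^(-x)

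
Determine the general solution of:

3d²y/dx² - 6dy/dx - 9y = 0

Characteristic equation: 3r² - 6r - 9 = 0
Divide by 3: r² - 2r - 3 = 0
Roots: r = 3, -1 (distinct real)
General solution: y = C₁e^(3x) + C₂e^(-x)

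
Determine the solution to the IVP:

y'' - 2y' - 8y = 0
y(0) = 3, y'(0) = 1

General solution: y = C₁e^(4x) + C₂e^(-2x)
Applying ICs: C₁ = 7/6, C₂ = 11/6
Particular solution: y = (7/6)e^(4x) + (11/6)e^(-2x)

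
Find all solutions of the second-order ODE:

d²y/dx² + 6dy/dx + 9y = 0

Characteristic equation: r² + 6r + 9 = 0
Factored: (r + 3)² = 0
Repeated root: r = -3
General solution: y = (C₁ + C₂x)e^(-3x)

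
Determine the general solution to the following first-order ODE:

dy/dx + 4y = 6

Using integrating factor method:

General solution: y = 3/2 + Ce^(-4x)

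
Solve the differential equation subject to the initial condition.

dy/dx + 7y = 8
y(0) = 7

General solution: y = 8/7 + Ce^(-7x)
Applying y(0) = 7: C = 7 - 8/7 = 41/7
Particular solution: y = 8/7 + (41/7)e^(-7x)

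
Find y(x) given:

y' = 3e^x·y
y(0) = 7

General solution: y = Ce^(3e^x)
Applying IC y(0) = 7:
Particular solution: y = 7e^(3(e^x - 1))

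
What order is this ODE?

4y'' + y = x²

The order is 2 (highest derivative is of order 2).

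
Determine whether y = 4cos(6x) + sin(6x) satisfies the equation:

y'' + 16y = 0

Verification:
y'' = -144cos(6x) - 36sin(6x)
y'' + 16y ≠ 0 (frequency mismatch: got 36 instead of 16)

No, it is not a solution.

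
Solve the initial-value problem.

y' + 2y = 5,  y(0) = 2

General solution: y = 5/2 + Ce^(-2x)
Applying y(0) = 2: C = 2 - 5/2 = -1/2
Particular solution: y = 5/2 - (1/2)e^(-2x)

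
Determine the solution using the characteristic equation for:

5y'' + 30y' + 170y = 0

Characteristic equation: 5r² + 30r + 170 = 0
Divide by 5: r² + 6r + 34 = 0
Roots: r = -3 ± 5i (complex conjugates)
General solution: y = e^(-3x)(C₁cos(5x) + C₂sin(5x))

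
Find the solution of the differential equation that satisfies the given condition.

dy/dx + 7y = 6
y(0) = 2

General solution: y = 6/7 + Ce^(-7x)
Applying y(0) = 2: C = 2 - 6/7 = 8/7
Particular solution: y = 6/7 + (8/7)e^(-7x)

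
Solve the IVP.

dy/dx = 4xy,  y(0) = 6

General solution: y = Ce^(2x²)
Applying IC y(0) = 6:
Particular solution: y = 6e^(2x²)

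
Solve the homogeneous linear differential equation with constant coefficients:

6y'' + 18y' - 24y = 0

Characteristic equation: 6r² + 18r - 24 = 0
Divide by 6: r² + 3r - 4 = 0
Roots: r = 1, -4 (distinct real)
General solution: y = C₁e^x + C₂e^(-4x)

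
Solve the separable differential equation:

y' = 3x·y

Separating variables and integrating:
ln|y| = 3x^2/2 + C

General solution: y = Ce^(3x^2/2)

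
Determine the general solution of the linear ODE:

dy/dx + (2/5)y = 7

Using integrating factor method:

General solution: y = 35/2 + Ce^(-2x/5)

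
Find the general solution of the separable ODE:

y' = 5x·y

Separating variables and integrating:
ln|y| = 5x^2/2 + C

General solution: y = Ce^(5x^2/2)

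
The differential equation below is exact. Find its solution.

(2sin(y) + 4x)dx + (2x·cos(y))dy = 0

Verify exactness: ∂M/∂y = ∂N/∂x ✓
Find F(x,y) such that ∂F/∂x = M, ∂F/∂y = N
Solution: 2x·sin(y) + 2x² = C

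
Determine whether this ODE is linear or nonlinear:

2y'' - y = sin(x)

Linear (y and its derivatives appear to the first power only, no products of y terms)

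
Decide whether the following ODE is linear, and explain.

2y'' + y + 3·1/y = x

Nonlinear (1/y term)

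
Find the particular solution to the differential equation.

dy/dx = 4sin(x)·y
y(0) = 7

General solution: y = Ce^(-4cos(x))
Applying IC y(0) = 7:
Particular solution: y = 7e^(4(1-cos(x)))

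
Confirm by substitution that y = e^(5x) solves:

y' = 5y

Verification:
y = e^(5x)
y' = 5e^(5x)
5y = 5e^(5x)
y' = 5y ✓

Yes, it is a solution.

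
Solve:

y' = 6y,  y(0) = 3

General solution: y = Ce^(6x)
Applying IC y(0) = 3:
Particular solution: y = 3e^(6x)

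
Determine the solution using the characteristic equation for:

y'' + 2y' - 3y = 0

Characteristic equation: r² + 2r - 3 = 0
Roots: r = 1, -3 (distinct real)
General solution: y = C₁e^x + C₂e^(-3x)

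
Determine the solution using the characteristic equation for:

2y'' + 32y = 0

Characteristic equation: 2r² + 32 = 0
Divide by 2: r² + 16 = 0
Roots: r = ±4i (complex conjugates)
General solution: y = C₁cos(4x) + C₂sin(4x)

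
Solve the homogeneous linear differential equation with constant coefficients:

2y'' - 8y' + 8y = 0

Characteristic equation: 2r² - 8r + 8 = 0
Divide by 2: r² - 4r + 4 = 0
Factored: (r - 2)² = 0
Repeated root: r = 2
General solution: y = (C₁ + C₂x)e^(2x)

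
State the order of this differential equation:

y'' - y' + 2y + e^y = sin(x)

The order is 2 (highest derivative is of order 2).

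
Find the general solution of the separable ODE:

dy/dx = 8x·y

Separating variables and integrating:
ln|y| = 4x^2 + C

General solution: y = Ce^(4x^2)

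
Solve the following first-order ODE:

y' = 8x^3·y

Separating variables and integrating:
ln|y| = 2x^4 + C

General solution: y = Ce^(2x^4)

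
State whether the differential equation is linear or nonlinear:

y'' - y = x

Linear (y and its derivatives appear to the first power only, no products of y terms)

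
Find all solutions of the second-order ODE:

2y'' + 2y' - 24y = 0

Characteristic equation: 2r² + 2r - 24 = 0
Divide by 2: r² + r - 12 = 0
Roots: r = 3, -4 (distinct real)
General solution: y = C₁e^(3x) + C₂e^(-4x)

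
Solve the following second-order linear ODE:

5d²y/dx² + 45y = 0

Characteristic equation: 5r² + 45 = 0
Divide by 5: r² + 9 = 0
Roots: r = ±3i (complex conjugates)
General solution: y = C₁cos(3x) + C₂sin(3x)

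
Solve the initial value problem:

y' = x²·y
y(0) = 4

General solution: y = Ce^(x³/3)
Applying IC y(0) = 4:
Particular solution: y = 4e^(x³/3)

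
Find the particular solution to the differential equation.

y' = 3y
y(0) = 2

General solution: y = Ce^(3x)
Applying IC y(0) = 2:
Particular solution: y = 2e^(3x)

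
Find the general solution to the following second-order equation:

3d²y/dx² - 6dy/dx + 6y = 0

Characteristic equation: 3r² - 6r + 6 = 0
Divide by 3: r² - 2r + 2 = 0
Roots: r = 1 ± i (complex conjugates)
General solution: y = e^x(C₁cos(x) + C₂sin(x))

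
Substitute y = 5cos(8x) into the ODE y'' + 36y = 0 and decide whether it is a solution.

Verification:
y'' = -320cos(8x)
y'' + 36y ≠ 0 (frequency mismatch: got 64 instead of 36)

No, it is not a solution.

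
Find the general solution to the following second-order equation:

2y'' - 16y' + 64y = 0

Characteristic equation: 2r² - 16r + 64 = 0
Divide by 2: r² - 8r + 32 = 0
Roots: r = 4 ± 4i (complex conjugates)
General solution: y = e^(4x)(C₁cos(4x) + C₂sin(4x))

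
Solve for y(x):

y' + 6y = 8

Using integrating factor method:

General solution: y = 4/3 + Ce^(-6x)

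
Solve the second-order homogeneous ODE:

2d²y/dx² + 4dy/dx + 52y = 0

Characteristic equation: 2r² + 4r + 52 = 0
Divide by 2: r² + 2r + 26 = 0
Roots: r = -1 ± 5i (complex conjugates)
General solution: y = e^(-x)(C₁cos(5x) + C₂sin(5x))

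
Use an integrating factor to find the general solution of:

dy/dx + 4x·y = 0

Using integrating factor method:

General solution: y = Ce^(-2x^2)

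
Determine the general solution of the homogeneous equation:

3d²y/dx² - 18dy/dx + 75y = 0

Characteristic equation: 3r² - 18r + 75 = 0
Divide by 3: r² - 6r + 25 = 0
Roots: r = 3 ± 4i (complex conjugates)
General solution: y = e^(3x)(C₁cos(4x) + C₂sin(4x))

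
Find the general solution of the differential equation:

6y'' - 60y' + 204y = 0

Characteristic equation: 6r² - 60r + 204 = 0
Divide by 6: r² - 10r + 34 = 0
Roots: r = 5 ± 3i (complex conjugates)
General solution: y = e^(5x)(C₁cos(3x) + C₂sin(3x))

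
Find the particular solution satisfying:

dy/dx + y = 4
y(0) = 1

General solution: y = 4 + Ce^(-x)
Applying y(0) = 1: C = 1 - 4 = -3
Particular solution: y = 4 - 3e^(-x)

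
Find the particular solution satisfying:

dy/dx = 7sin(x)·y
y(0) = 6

General solution: y = Ce^(-7cos(x))
Applying IC y(0) = 6:
Particular solution: y = 6e^(7(1-cos(x)))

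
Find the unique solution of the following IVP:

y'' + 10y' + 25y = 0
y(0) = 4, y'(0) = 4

General solution: y = (C₁ + C₂x)e^(-5x)
Repeated root r = -5
Applying ICs: C₁ = 4, C₂ = 24
Particular solution: y = (4 + 24x)e^(-5x)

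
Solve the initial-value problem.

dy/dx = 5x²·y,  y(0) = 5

General solution: y = Ce^(5x³/3)
Applying IC y(0) = 5:
Particular solution: y = 5e^(5x³/3)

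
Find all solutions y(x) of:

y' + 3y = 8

Using integrating factor method:

General solution: y = 8/3 + Ce^(-3x)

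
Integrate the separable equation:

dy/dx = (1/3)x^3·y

Separating variables and integrating:
ln|y| = x^4/12 + C

General solution: y = Ce^(x^4/12)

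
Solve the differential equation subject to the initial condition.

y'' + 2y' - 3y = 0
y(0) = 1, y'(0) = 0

General solution: y = C₁e^x + C₂e^(-3x)
Applying ICs: C₁ = 3/4, C₂ = 1/4
Particular solution: y = (3/4)e^x + (1/4)e^(-3x)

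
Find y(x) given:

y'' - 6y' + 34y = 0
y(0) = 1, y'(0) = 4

General solution: y = e^(3x)(C₁cos(5x) + C₂sin(5x))
Complex roots r = 3 ± 5i
Applying ICs: C₁ = 1, C₂ = 1/5
Particular solution: y = e^(3x)(cos(5x) + (1/5)sin(5x))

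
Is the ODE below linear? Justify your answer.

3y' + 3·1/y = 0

No. Nonlinear (1/y term)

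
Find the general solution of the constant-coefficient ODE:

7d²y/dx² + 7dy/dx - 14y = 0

Characteristic equation: 7r² + 7r - 14 = 0
Divide by 7: r² + r - 2 = 0
Roots: r = 1, -2 (distinct real)
General solution: y = C₁e^x + C₂e^(-2x)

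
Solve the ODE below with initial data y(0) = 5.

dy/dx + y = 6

General solution: y = 6 + Ce^(-x)
Applying y(0) = 5: C = 5 - 6 = -1
Particular solution: y = 6 - e^(-x)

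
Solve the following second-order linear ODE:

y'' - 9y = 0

Characteristic equation: r² - 9 = 0
Roots: r = 3, -3 (distinct real)
General solution: y = C₁e^(3x) + C₂e^(-3x)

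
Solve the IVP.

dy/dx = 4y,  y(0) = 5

General solution: y = Ce^(4x)
Applying IC y(0) = 5:
Particular solution: y = 5e^(4x)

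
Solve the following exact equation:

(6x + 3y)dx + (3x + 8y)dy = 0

Verify exactness: ∂M/∂y = ∂N/∂x ✓
Find F(x,y) such that ∂F/∂x = M, ∂F/∂y = N
Solution: 3x² + 3xy + 4y² = C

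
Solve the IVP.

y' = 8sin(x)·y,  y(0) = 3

General solution: y = Ce^(-8cos(x))
Applying IC y(0) = 3:
Particular solution: y = 3e^(8(1-cos(x)))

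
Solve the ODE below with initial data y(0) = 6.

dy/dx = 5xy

General solution: y = Ce^(5x²/2)
Applying IC y(0) = 6:
Particular solution: y = 6e^(5x²/2)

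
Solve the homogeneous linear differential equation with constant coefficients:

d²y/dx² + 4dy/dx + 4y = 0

Characteristic equation: r² + 4r + 4 = 0
Factored: (r + 2)² = 0
Repeated root: r = -2
General solution: y = (C₁ + C₂x)e^(-2x)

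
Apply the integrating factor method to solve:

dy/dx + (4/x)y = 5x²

Using integrating factor method:

General solution: y = (5/7)x^3 + Cx^(-4)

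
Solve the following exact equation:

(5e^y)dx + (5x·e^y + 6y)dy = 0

Verify exactness: ∂M/∂y = ∂N/∂x ✓
Find F(x,y) such that ∂F/∂x = M, ∂F/∂y = N
Solution: 5x·e^y + 3y² = C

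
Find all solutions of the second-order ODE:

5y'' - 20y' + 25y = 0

Characteristic equation: 5r² - 20r + 25 = 0
Divide by 5: r² - 4r + 5 = 0
Roots: r = 2 ± i (complex conjugates)
General solution: y = e^(2x)(C₁cos(x) + C₂sin(x))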